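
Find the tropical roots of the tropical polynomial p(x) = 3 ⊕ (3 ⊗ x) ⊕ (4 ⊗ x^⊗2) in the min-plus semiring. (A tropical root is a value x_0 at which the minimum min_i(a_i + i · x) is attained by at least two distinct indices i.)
Roots: {-1, 0}

Each tropical root is a break point of the lower envelope of the lines y = a_i + i · x (there are 3 lines, with slopes 0, 1, ..., 2). Only the lines that attain the minimum somewhere contribute to roots; other lines are dominated. Here the surviving (envelope) indices are i = 2, i = 1, i = 0.
Intersections between consecutive envelope lines give the roots: for adjacent envelope indices i < j the intersection is x = (a_i − a_j) / (j − i). Reading off the sorted break points: {-1, 0}.
Verification: at each break x_0, at least two indices attain the minimum of min_i(a_i + i · x_0).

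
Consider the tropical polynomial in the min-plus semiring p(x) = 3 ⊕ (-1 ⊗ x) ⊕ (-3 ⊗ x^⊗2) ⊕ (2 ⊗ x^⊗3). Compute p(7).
p(7) = 3

A tropical monomial a ⊗ x^⊗i evaluates to a + i · x. Evaluating each term at x = 7:
  Term 0 contributes 3 + 0 · 7 = 3
  Term 1 contributes -1 + 1 · 7 = 6
  Term 2 contributes -3 + 2 · 7 = 11
  Term 3 contributes 2 + 3 · 7 = 23
p(7) = ⊕ of these = min[3, 6, 11, 23] = 3.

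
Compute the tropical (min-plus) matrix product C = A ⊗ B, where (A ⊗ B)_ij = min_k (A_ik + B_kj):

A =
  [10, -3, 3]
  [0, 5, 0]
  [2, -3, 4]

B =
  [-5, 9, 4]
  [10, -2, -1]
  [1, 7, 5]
A ⊗ B =
  [4, -5, -4]
  [-5, 3, 4]
  [-3, -5, -4]

Apply the min-plus product entry-by-entry:
  C[0][0] = min over k of (A[0][0] + B[0][0] = 10 + -5 = 5, A[0][1] + B[1][0] = -3 + 10 = 7, A[0][2] + B[2][0] = 3 + 1 = 4) = 4 (attained at k = 2)
  C[0][1] = min over k of (A[0][0] + B[0][1] = 10 + 9 = 19, A[0][1] + B[1][1] = -3 + -2 = -5, A[0][2] + B[2][1] = 3 + 7 = 10) = -5 (attained at k = 1)
  C[0][2] = min over k of (A[0][0] + B[0][2] = 10 + 4 = 14, A[0][1] + B[1][2] = -3 + -1 = -4, A[0][2] + B[2][2] = 3 + 5 = 8) = -4 (attained at k = 1)
  C[1][0] = min over k of (A[1][0] + B[0][0] = 0 + -5 = -5, A[1][1] + B[1][0] = 5 + 10 = 15, A[1][2] + B[2][0] = 0 + 1 = 1) = -5 (attained at k = 0)
  C[1][1] = min over k of (A[1][0] + B[0][1] = 0 + 9 = 9, A[1][1] + B[1][1] = 5 + -2 = 3, A[1][2] + B[2][1] = 0 + 7 = 7) = 3 (attained at k = 1)
  C[1][2] = min over k of (A[1][0] + B[0][2] = 0 + 4 = 4, A[1][1] + B[1][2] = 5 + -1 = 4, A[1][2] + B[2][2] = 0 + 5 = 5) = 4 (attained at k = 0)
  C[2][0] = min over k of (A[2][0] + B[0][0] = 2 + -5 = -3, A[2][1] + B[1][0] = -3 + 10 = 7, A[2][2] + B[2][0] = 4 + 1 = 5) = -3 (attained at k = 0)
  C[2][1] = min over k of (A[2][0] + B[0][1] = 2 + 9 = 11, A[2][1] + B[1][1] = -3 + -2 = -5, A[2][2] + B[2][1] = 4 + 7 = 11) = -5 (attained at k = 1)
  C[2][2] = min over k of (A[2][0] + B[0][2] = 2 + 4 = 6, A[2][1] + B[1][2] = -3 + -1 = -4, A[2][2] + B[2][2] = 4 + 5 = 9) = -4 (attained at k = 1)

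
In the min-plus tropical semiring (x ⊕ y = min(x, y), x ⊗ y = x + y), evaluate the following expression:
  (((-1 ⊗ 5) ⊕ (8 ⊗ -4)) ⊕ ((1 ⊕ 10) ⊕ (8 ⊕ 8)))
(((-1 ⊗ 5) ⊕ (8 ⊗ -4)) ⊕ ((1 ⊕ 10) ⊕ (8 ⊕ 8))) = 1

Expand innermost to outermost. Recall ⊕ takes the minimum of its arguments and ⊗ takes their sum. Working out the expression (((-1 ⊗ 5) ⊕ (8 ⊗ -4)) ⊕ ((1 ⊕ 10) ⊕ (8 ⊕ 8))) gives 1.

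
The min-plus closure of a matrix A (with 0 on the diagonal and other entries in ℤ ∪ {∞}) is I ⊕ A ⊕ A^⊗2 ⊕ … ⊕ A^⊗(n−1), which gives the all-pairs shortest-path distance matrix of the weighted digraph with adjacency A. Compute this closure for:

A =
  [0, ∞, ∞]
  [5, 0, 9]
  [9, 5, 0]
Closure =
  [0, ∞, ∞]
  [5, 0, 9]
  [9, 5, 0]

This is the Floyd-Warshall all-pairs shortest-path computation. For each intermediate vertex k = 0, 1, …, 2, update dist[i][j] ← min(dist[i][j], dist[i][k] + dist[k][j]). The final matrix gives, for each (i, j), the minimum total weight of any directed path from i to j (possibly empty when i = j).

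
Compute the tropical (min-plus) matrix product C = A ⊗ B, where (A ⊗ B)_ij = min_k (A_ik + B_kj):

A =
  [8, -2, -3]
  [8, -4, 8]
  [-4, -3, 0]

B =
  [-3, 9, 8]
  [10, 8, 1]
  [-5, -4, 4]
A ⊗ B =
  [-8, -7, -1]
  [3, 4, -3]
  [-7, -4, -2]

Apply the min-plus product entry-by-entry:
  C[0][0] = min over k of (A[0][0] + B[0][0] = 8 + -3 = 5, A[0][1] + B[1][0] = -2 + 10 = 8, A[0][2] + B[2][0] = -3 + -5 = -8) = -8 (attained at k = 2)
  C[0][1] = min over k of (A[0][0] + B[0][1] = 8 + 9 = 17, A[0][1] + B[1][1] = -2 + 8 = 6, A[0][2] + B[2][1] = -3 + -4 = -7) = -7 (attained at k = 2)
  C[0][2] = min over k of (A[0][0] + B[0][2] = 8 + 8 = 16, A[0][1] + B[1][2] = -2 + 1 = -1, A[0][2] + B[2][2] = -3 + 4 = 1) = -1 (attained at k = 1)
  C[1][0] = min over k of (A[1][0] + B[0][0] = 8 + -3 = 5, A[1][1] + B[1][0] = -4 + 10 = 6, A[1][2] + B[2][0] = 8 + -5 = 3) = 3 (attained at k = 2)
  C[1][1] = min over k of (A[1][0] + B[0][1] = 8 + 9 = 17, A[1][1] + B[1][1] = -4 + 8 = 4, A[1][2] + B[2][1] = 8 + -4 = 4) = 4 (attained at k = 1)
  C[1][2] = min over k of (A[1][0] + B[0][2] = 8 + 8 = 16, A[1][1] + B[1][2] = -4 + 1 = -3, A[1][2] + B[2][2] = 8 + 4 = 12) = -3 (attained at k = 1)
  C[2][0] = min over k of (A[2][0] + B[0][0] = -4 + -3 = -7, A[2][1] + B[1][0] = -3 + 10 = 7, A[2][2] + B[2][0] = 0 + -5 = -5) = -7 (attained at k = 0)
  C[2][1] = min over k of (A[2][0] + B[0][1] = -4 + 9 = 5, A[2][1] + B[1][1] = -3 + 8 = 5, A[2][2] + B[2][1] = 0 + -4 = -4) = -4 (attained at k = 2)
  C[2][2] = min over k of (A[2][0] + B[0][2] = -4 + 8 = 4, A[2][1] + B[1][2] = -3 + 1 = -2, A[2][2] + B[2][2] = 0 + 4 = 4) = -2 (attained at k = 1)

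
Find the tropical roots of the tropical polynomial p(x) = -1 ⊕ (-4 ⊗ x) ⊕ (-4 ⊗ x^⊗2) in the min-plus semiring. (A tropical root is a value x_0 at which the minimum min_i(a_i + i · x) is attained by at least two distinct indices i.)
Roots: {0, 3}

Each tropical root is a break point of the lower envelope of the lines y = a_i + i · x (there are 3 lines, with slopes 0, 1, ..., 2). Only the lines that attain the minimum somewhere contribute to roots; other lines are dominated. Here the surviving (envelope) indices are i = 2, i = 1, i = 0.
Intersections between consecutive envelope lines give the roots: for adjacent envelope indices i < j the intersection is x = (a_i − a_j) / (j − i). Reading off the sorted break points: {0, 3}.
Verification: at each break x_0, at least two indices attain the minimum of min_i(a_i + i · x_0).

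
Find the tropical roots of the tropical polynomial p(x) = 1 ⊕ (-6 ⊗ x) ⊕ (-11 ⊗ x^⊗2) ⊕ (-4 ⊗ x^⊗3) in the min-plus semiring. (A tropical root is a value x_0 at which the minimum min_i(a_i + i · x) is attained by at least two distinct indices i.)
Roots: {-7, 5, 7}

Each tropical root is a break point of the lower envelope of the lines y = a_i + i · x (there are 4 lines, with slopes 0, 1, ..., 3). Only the lines that attain the minimum somewhere contribute to roots; other lines are dominated. Here the surviving (envelope) indices are i = 3, i = 2, i = 1, i = 0.
Intersections between consecutive envelope lines give the roots: for adjacent envelope indices i < j the intersection is x = (a_i − a_j) / (j − i). Reading off the sorted break points: {-7, 5, 7}.
Verification: at each break x_0, at least two indices attain the minimum of min_i(a_i + i · x_0).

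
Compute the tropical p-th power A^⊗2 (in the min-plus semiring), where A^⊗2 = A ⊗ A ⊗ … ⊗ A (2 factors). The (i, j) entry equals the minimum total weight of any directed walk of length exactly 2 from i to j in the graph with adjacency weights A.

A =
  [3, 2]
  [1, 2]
A^⊗2 =
  [3, 4]
  [3, 3]

Each entry (A^⊗2)_ij equals the minimum over all length-2 walks i = v_0 → v_1 → … → v_2 = j of Σ_t A[v_t][v_{t+1}]. For example, for (i, j) = (0, 1) we minimise over 2 possible intermediate vertex sequences; the minimum is 4, attained along the walk 0 → 1 → 1.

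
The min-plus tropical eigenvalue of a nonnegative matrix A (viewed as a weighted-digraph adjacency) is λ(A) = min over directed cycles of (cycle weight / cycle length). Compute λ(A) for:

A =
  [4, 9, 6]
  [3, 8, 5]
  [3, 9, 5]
λ(A) = 4

Enumerate directed cycles and compute their means (weight / length). Sample:
  cycle 0 → 0: weight = 4, length = 1, mean = 4/1 ≈ 4.000
  cycle 1 → 1: weight = 8, length = 1, mean = 8/1 ≈ 8.000
  cycle 2 → 2: weight = 5, length = 1, mean = 5/1 ≈ 5.000
  cycle 0 → 1 → 0: weight = 12, length = 2, mean = 12/2 ≈ 6.000
  cycle 0 → 2 → 0: weight = 9, length = 2, mean = 9/2 ≈ 4.500
  cycle 1 → 0 → 1: weight = 12, length = 2, mean = 12/2 ≈ 6.000
Minimum mean = 4.000, attained e.g. along the cycle 0 → 0 with weight 4 and length 1. So λ(A) = 4/1 = 4.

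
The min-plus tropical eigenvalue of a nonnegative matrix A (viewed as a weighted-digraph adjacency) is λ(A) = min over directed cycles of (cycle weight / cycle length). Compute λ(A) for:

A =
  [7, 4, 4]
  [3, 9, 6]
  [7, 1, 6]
λ(A) = 8/3

Enumerate directed cycles and compute their means (weight / length). Sample:
  cycle 0 → 0: weight = 7, length = 1, mean = 7/1 ≈ 7.000
  cycle 1 → 1: weight = 9, length = 1, mean = 9/1 ≈ 9.000
  cycle 2 → 2: weight = 6, length = 1, mean = 6/1 ≈ 6.000
  cycle 0 → 1 → 0: weight = 7, length = 2, mean = 7/2 ≈ 3.500
  cycle 0 → 2 → 0: weight = 11, length = 2, mean = 11/2 ≈ 5.500
  cycle 1 → 0 → 1: weight = 7, length = 2, mean = 7/2 ≈ 3.500
Minimum mean = 2.667, attained e.g. along the cycle 0 → 2 → 1 → 0 with weight 8 and length 3. So λ(A) = 8/3 = 8/3.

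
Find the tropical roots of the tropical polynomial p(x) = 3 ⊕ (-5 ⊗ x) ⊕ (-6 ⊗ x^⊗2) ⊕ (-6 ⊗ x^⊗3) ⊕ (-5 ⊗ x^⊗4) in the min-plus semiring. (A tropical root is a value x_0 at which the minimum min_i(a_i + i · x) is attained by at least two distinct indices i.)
Roots: {-1, 0, 1, 8}

Each tropical root is a break point of the lower envelope of the lines y = a_i + i · x (there are 5 lines, with slopes 0, 1, ..., 4). Only the lines that attain the minimum somewhere contribute to roots; other lines are dominated. Here the surviving (envelope) indices are i = 4, i = 3, i = 2, i = 1, i = 0.
Intersections between consecutive envelope lines give the roots: for adjacent envelope indices i < j the intersection is x = (a_i − a_j) / (j − i). Reading off the sorted break points: {-1, 0, 1, 8}.
Verification: at each break x_0, at least two indices attain the minimum of min_i(a_i + i · x_0).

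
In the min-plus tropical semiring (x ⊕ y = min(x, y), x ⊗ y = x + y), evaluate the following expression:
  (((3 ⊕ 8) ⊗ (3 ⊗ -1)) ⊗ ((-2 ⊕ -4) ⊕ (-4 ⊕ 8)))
(((3 ⊕ 8) ⊗ (3 ⊗ -1)) ⊗ ((-2 ⊕ -4) ⊕ (-4 ⊕ 8))) = 1

Expand innermost to outermost. Recall ⊕ takes the minimum of its arguments and ⊗ takes their sum. Working out the expression (((3 ⊕ 8) ⊗ (3 ⊗ -1)) ⊗ ((-2 ⊕ -4) ⊕ (-4 ⊕ 8))) gives 1.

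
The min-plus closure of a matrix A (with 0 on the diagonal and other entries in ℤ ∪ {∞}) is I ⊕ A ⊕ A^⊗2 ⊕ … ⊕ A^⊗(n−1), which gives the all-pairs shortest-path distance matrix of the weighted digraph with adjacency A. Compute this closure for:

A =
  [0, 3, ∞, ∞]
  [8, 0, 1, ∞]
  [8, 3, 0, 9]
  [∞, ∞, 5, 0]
Closure =
  [0, 3, 4, 13]
  [8, 0, 1, 10]
  [8, 3, 0, 9]
  [13, 8, 5, 0]

This is the Floyd-Warshall all-pairs shortest-path computation. For each intermediate vertex k = 0, 1, …, 3, update dist[i][j] ← min(dist[i][j], dist[i][k] + dist[k][j]). The final matrix gives, for each (i, j), the minimum total weight of any directed path from i to j (possibly empty when i = j).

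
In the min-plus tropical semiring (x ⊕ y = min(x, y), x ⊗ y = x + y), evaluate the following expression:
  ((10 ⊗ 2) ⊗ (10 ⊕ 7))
((10 ⊗ 2) ⊗ (10 ⊕ 7)) = 19

Expand innermost to outermost. Recall ⊕ takes the minimum of its arguments and ⊗ takes their sum. Working out the expression ((10 ⊗ 2) ⊗ (10 ⊕ 7)) gives 19.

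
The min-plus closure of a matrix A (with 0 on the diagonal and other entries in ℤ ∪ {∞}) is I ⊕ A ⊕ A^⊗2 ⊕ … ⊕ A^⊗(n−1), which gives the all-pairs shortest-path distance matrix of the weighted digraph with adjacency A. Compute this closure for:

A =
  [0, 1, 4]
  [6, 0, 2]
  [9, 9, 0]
Closure =
  [0, 1, 3]
  [6, 0, 2]
  [9, 9, 0]

This is the Floyd-Warshall all-pairs shortest-path computation. For each intermediate vertex k = 0, 1, …, 2, update dist[i][j] ← min(dist[i][j], dist[i][k] + dist[k][j]). The final matrix gives, for each (i, j), the minimum total weight of any directed path from i to j (possibly empty when i = j).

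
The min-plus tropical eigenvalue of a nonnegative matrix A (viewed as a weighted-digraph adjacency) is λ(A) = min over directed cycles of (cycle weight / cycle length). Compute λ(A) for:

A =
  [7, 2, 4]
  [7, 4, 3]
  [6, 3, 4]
λ(A) = 3

Enumerate directed cycles and compute their means (weight / length). Sample:
  cycle 0 → 0: weight = 7, length = 1, mean = 7/1 ≈ 7.000
  cycle 1 → 1: weight = 4, length = 1, mean = 4/1 ≈ 4.000
  cycle 2 → 2: weight = 4, length = 1, mean = 4/1 ≈ 4.000
  cycle 0 → 1 → 0: weight = 9, length = 2, mean = 9/2 ≈ 4.500
  cycle 0 → 2 → 0: weight = 10, length = 2, mean = 10/2 ≈ 5.000
  cycle 1 → 0 → 1: weight = 9, length = 2, mean = 9/2 ≈ 4.500
Minimum mean = 3.000, attained e.g. along the cycle 1 → 2 → 1 with weight 6 and length 2. So λ(A) = 6/2 = 3.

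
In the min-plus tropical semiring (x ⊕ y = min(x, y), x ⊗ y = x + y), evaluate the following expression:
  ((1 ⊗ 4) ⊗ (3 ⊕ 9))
((1 ⊗ 4) ⊗ (3 ⊕ 9)) = 8

Expand innermost to outermost. Recall ⊕ takes the minimum of its arguments and ⊗ takes their sum. Working out the expression ((1 ⊗ 4) ⊗ (3 ⊕ 9)) gives 8.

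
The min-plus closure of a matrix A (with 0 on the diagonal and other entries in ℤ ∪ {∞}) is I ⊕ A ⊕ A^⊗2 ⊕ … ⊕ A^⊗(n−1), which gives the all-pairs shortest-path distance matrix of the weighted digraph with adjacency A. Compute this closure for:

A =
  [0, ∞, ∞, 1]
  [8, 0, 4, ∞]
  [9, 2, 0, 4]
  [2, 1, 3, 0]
Closure =
  [0, 2, 4, 1]
  [8, 0, 4, 8]
  [6, 2, 0, 4]
  [2, 1, 3, 0]

This is the Floyd-Warshall all-pairs shortest-path computation. For each intermediate vertex k = 0, 1, …, 3, update dist[i][j] ← min(dist[i][j], dist[i][k] + dist[k][j]). The final matrix gives, for each (i, j), the minimum total weight of any directed path from i to j (possibly empty when i = j).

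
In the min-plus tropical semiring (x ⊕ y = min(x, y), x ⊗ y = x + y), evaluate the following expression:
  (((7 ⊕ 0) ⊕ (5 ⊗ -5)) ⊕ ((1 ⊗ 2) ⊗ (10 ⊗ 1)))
(((7 ⊕ 0) ⊕ (5 ⊗ -5)) ⊕ ((1 ⊗ 2) ⊗ (10 ⊗ 1))) = 0

Expand innermost to outermost. Recall ⊕ takes the minimum of its arguments and ⊗ takes their sum. Working out the expression (((7 ⊕ 0) ⊕ (5 ⊗ -5)) ⊕ ((1 ⊗ 2) ⊗ (10 ⊗ 1))) gives 0.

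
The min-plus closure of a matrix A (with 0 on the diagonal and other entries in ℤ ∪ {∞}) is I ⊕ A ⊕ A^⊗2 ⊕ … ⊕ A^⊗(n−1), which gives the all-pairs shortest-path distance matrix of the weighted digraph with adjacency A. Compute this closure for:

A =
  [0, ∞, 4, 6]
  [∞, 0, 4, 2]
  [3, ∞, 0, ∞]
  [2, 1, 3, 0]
Closure =
  [0, 7, 4, 6]
  [4, 0, 4, 2]
  [3, 10, 0, 9]
  [2, 1, 3, 0]

This is the Floyd-Warshall all-pairs shortest-path computation. For each intermediate vertex k = 0, 1, …, 3, update dist[i][j] ← min(dist[i][j], dist[i][k] + dist[k][j]). The final matrix gives, for each (i, j), the minimum total weight of any directed path from i to j (possibly empty when i = j).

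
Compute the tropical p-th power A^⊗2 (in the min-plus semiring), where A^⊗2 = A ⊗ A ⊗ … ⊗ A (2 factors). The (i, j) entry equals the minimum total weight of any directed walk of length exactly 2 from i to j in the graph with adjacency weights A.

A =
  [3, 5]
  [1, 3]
A^⊗2 =
  [6, 8]
  [4, 6]

Each entry (A^⊗2)_ij equals the minimum over all length-2 walks i = v_0 → v_1 → … → v_2 = j of Σ_t A[v_t][v_{t+1}]. For example, for (i, j) = (0, 1) we minimise over 2 possible intermediate vertex sequences; the minimum is 8, attained along the walk 0 → 0 → 1.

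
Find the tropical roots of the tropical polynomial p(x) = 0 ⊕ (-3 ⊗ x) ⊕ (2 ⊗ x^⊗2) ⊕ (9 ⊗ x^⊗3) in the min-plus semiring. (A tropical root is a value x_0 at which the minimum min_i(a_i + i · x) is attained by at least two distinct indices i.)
Roots: {-7, -5, 3}

Each tropical root is a break point of the lower envelope of the lines y = a_i + i · x (there are 4 lines, with slopes 0, 1, ..., 3). Only the lines that attain the minimum somewhere contribute to roots; other lines are dominated. Here the surviving (envelope) indices are i = 3, i = 2, i = 1, i = 0.
Intersections between consecutive envelope lines give the roots: for adjacent envelope indices i < j the intersection is x = (a_i − a_j) / (j − i). Reading off the sorted break points: {-7, -5, 3}.
Verification: at each break x_0, at least two indices attain the minimum of min_i(a_i + i · x_0).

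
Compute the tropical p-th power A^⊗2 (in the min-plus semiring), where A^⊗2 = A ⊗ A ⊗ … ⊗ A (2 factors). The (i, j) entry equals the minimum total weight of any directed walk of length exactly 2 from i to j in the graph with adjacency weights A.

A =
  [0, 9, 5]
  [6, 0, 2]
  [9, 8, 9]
A^⊗2 =
  [0, 9, 5]
  [6, 0, 2]
  [9, 8, 10]

Each entry (A^⊗2)_ij equals the minimum over all length-2 walks i = v_0 → v_1 → … → v_2 = j of Σ_t A[v_t][v_{t+1}]. For example, for (i, j) = (0, 2) we minimise over 3 possible intermediate vertex sequences; the minimum is 5, attained along the walk 0 → 0 → 2.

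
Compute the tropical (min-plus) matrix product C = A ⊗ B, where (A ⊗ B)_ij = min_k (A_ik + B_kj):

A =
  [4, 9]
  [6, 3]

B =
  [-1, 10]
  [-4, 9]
A ⊗ B =
  [3, 14]
  [-1, 12]

Apply the min-plus product entry-by-entry:
  C[0][0] = min over k of (A[0][0] + B[0][0] = 4 + -1 = 3, A[0][1] + B[1][0] = 9 + -4 = 5) = 3 (attained at k = 0)
  C[0][1] = min over k of (A[0][0] + B[0][1] = 4 + 10 = 14, A[0][1] + B[1][1] = 9 + 9 = 18) = 14 (attained at k = 0)
  C[1][0] = min over k of (A[1][0] + B[0][0] = 6 + -1 = 5, A[1][1] + B[1][0] = 3 + -4 = -1) = -1 (attained at k = 1)
  C[1][1] = min over k of (A[1][0] + B[0][1] = 6 + 10 = 16, A[1][1] + B[1][1] = 3 + 9 = 12) = 12 (attained at k = 1)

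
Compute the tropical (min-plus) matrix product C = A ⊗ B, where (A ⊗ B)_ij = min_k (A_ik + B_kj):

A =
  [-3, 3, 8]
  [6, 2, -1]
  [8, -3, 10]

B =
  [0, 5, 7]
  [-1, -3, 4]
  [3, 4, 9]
A ⊗ B =
  [-3, 0, 4]
  [1, -1, 6]
  [-4, -6, 1]

Apply the min-plus product entry-by-entry:
  C[0][0] = min over k of (A[0][0] + B[0][0] = -3 + 0 = -3, A[0][1] + B[1][0] = 3 + -1 = 2, A[0][2] + B[2][0] = 8 + 3 = 11) = -3 (attained at k = 0)
  C[0][1] = min over k of (A[0][0] + B[0][1] = -3 + 5 = 2, A[0][1] + B[1][1] = 3 + -3 = 0, A[0][2] + B[2][1] = 8 + 4 = 12) = 0 (attained at k = 1)
  C[0][2] = min over k of (A[0][0] + B[0][2] = -3 + 7 = 4, A[0][1] + B[1][2] = 3 + 4 = 7, A[0][2] + B[2][2] = 8 + 9 = 17) = 4 (attained at k = 0)
  C[1][0] = min over k of (A[1][0] + B[0][0] = 6 + 0 = 6, A[1][1] + B[1][0] = 2 + -1 = 1, A[1][2] + B[2][0] = -1 + 3 = 2) = 1 (attained at k = 1)
  C[1][1] = min over k of (A[1][0] + B[0][1] = 6 + 5 = 11, A[1][1] + B[1][1] = 2 + -3 = -1, A[1][2] + B[2][1] = -1 + 4 = 3) = -1 (attained at k = 1)
  C[1][2] = min over k of (A[1][0] + B[0][2] = 6 + 7 = 13, A[1][1] + B[1][2] = 2 + 4 = 6, A[1][2] + B[2][2] = -1 + 9 = 8) = 6 (attained at k = 1)
  C[2][0] = min over k of (A[2][0] + B[0][0] = 8 + 0 = 8, A[2][1] + B[1][0] = -3 + -1 = -4, A[2][2] + B[2][0] = 10 + 3 = 13) = -4 (attained at k = 1)
  C[2][1] = min over k of (A[2][0] + B[0][1] = 8 + 5 = 13, A[2][1] + B[1][1] = -3 + -3 = -6, A[2][2] + B[2][1] = 10 + 4 = 14) = -6 (attained at k = 1)
  C[2][2] = min over k of (A[2][0] + B[0][2] = 8 + 7 = 15, A[2][1] + B[1][2] = -3 + 4 = 1, A[2][2] + B[2][2] = 10 + 9 = 19) = 1 (attained at k = 1)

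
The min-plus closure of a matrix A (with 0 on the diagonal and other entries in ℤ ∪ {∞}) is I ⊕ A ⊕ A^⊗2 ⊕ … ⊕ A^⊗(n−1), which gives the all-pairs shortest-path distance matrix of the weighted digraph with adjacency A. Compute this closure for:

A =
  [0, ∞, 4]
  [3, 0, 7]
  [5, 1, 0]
Closure =
  [0, 5, 4]
  [3, 0, 7]
  [4, 1, 0]

This is the Floyd-Warshall all-pairs shortest-path computation. For each intermediate vertex k = 0, 1, …, 2, update dist[i][j] ← min(dist[i][j], dist[i][k] + dist[k][j]). The final matrix gives, for each (i, j), the minimum total weight of any directed path from i to j (possibly empty when i = j).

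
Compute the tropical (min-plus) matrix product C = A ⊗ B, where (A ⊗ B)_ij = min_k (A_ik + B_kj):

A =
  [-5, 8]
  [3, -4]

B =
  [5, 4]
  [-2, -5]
A ⊗ B =
  [0, -1]
  [-6, -9]

Apply the min-plus product entry-by-entry:
  C[0][0] = min over k of (A[0][0] + B[0][0] = -5 + 5 = 0, A[0][1] + B[1][0] = 8 + -2 = 6) = 0 (attained at k = 0)
  C[0][1] = min over k of (A[0][0] + B[0][1] = -5 + 4 = -1, A[0][1] + B[1][1] = 8 + -5 = 3) = -1 (attained at k = 0)
  C[1][0] = min over k of (A[1][0] + B[0][0] = 3 + 5 = 8, A[1][1] + B[1][0] = -4 + -2 = -6) = -6 (attained at k = 1)
  C[1][1] = min over k of (A[1][0] + B[0][1] = 3 + 4 = 7, A[1][1] + B[1][1] = -4 + -5 = -9) = -9 (attained at k = 1)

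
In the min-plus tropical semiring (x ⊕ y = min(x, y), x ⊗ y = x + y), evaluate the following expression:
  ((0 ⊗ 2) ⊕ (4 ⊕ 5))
((0 ⊗ 2) ⊕ (4 ⊕ 5)) = 2

Expand innermost to outermost. Recall ⊕ takes the minimum of its arguments and ⊗ takes their sum. Working out the expression ((0 ⊗ 2) ⊕ (4 ⊕ 5)) gives 2.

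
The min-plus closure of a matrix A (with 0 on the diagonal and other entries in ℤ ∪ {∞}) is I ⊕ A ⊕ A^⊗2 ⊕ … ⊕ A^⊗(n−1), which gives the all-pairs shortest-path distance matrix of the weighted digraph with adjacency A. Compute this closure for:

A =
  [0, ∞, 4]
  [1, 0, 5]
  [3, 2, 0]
Closure =
  [0, 6, 4]
  [1, 0, 5]
  [3, 2, 0]

This is the Floyd-Warshall all-pairs shortest-path computation. For each intermediate vertex k = 0, 1, …, 2, update dist[i][j] ← min(dist[i][j], dist[i][k] + dist[k][j]). The final matrix gives, for each (i, j), the minimum total weight of any directed path from i to j (possibly empty when i = j).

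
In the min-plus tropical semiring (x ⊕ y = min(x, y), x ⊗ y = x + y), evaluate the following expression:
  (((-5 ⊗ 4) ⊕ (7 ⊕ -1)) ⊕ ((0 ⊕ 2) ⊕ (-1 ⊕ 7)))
(((-5 ⊗ 4) ⊕ (7 ⊕ -1)) ⊕ ((0 ⊕ 2) ⊕ (-1 ⊕ 7))) = -1

Expand innermost to outermost. Recall ⊕ takes the minimum of its arguments and ⊗ takes their sum. Working out the expression (((-5 ⊗ 4) ⊕ (7 ⊕ -1)) ⊕ ((0 ⊕ 2) ⊕ (-1 ⊕ 7))) gives -1.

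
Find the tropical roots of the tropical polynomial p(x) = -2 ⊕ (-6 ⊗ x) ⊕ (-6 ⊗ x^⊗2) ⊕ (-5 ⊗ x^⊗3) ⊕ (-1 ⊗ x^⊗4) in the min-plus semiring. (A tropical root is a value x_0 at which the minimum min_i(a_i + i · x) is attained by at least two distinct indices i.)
Roots: {-4, -1, 0, 4}

Each tropical root is a break point of the lower envelope of the lines y = a_i + i · x (there are 5 lines, with slopes 0, 1, ..., 4). Only the lines that attain the minimum somewhere contribute to roots; other lines are dominated. Here the surviving (envelope) indices are i = 4, i = 3, i = 2, i = 1, i = 0.
Intersections between consecutive envelope lines give the roots: for adjacent envelope indices i < j the intersection is x = (a_i − a_j) / (j − i). Reading off the sorted break points: {-4, -1, 0, 4}.
Verification: at each break x_0, at least two indices attain the minimum of min_i(a_i + i · x_0).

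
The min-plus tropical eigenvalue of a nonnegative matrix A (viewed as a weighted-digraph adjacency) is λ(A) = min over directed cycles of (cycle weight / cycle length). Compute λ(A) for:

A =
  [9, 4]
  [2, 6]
λ(A) = 3

Enumerate directed cycles and compute their means (weight / length). Sample:
  cycle 0 → 0: weight = 9, length = 1, mean = 9/1 ≈ 9.000
  cycle 1 → 1: weight = 6, length = 1, mean = 6/1 ≈ 6.000
  cycle 0 → 1 → 0: weight = 6, length = 2, mean = 6/2 ≈ 3.000
  cycle 1 → 0 → 1: weight = 6, length = 2, mean = 6/2 ≈ 3.000
Minimum mean = 3.000, attained e.g. along the cycle 0 → 1 → 0 with weight 6 and length 2. So λ(A) = 6/2 = 3.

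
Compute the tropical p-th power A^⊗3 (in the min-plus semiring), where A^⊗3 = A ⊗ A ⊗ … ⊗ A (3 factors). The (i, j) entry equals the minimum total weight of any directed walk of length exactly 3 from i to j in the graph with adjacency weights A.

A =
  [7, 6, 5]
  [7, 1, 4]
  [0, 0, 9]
A^⊗3 =
  [10, 6, 9]
  [5, 3, 6]
  [4, 2, 5]

Each entry (A^⊗3)_ij equals the minimum over all length-3 walks i = v_0 → v_1 → … → v_3 = j of Σ_t A[v_t][v_{t+1}]. For example, for (i, j) = (0, 2) we minimise over 9 possible intermediate vertex sequences; the minimum is 9, attained along the walk 0 → 2 → 1 → 2.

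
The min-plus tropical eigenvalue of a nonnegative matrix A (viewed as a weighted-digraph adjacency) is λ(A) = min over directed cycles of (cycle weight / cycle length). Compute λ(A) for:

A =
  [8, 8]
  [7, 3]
λ(A) = 3

Enumerate directed cycles and compute their means (weight / length). Sample:
  cycle 0 → 0: weight = 8, length = 1, mean = 8/1 ≈ 8.000
  cycle 1 → 1: weight = 3, length = 1, mean = 3/1 ≈ 3.000
  cycle 0 → 1 → 0: weight = 15, length = 2, mean = 15/2 ≈ 7.500
  cycle 1 → 0 → 1: weight = 15, length = 2, mean = 15/2 ≈ 7.500
Minimum mean = 3.000, attained e.g. along the cycle 1 → 1 with weight 3 and length 1. So λ(A) = 3/1 = 3.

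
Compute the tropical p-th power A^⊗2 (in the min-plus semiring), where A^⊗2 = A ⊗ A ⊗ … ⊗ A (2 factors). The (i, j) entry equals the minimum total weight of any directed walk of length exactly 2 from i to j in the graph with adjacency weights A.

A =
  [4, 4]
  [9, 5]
A^⊗2 =
  [8, 8]
  [13, 10]

Each entry (A^⊗2)_ij equals the minimum over all length-2 walks i = v_0 → v_1 → … → v_2 = j of Σ_t A[v_t][v_{t+1}]. For example, for (i, j) = (0, 1) we minimise over 2 possible intermediate vertex sequences; the minimum is 8, attained along the walk 0 → 0 → 1.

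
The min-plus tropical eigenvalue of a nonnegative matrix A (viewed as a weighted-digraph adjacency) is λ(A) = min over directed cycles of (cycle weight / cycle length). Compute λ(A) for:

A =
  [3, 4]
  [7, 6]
λ(A) = 3

Enumerate directed cycles and compute their means (weight / length). Sample:
  cycle 0 → 0: weight = 3, length = 1, mean = 3/1 ≈ 3.000
  cycle 1 → 1: weight = 6, length = 1, mean = 6/1 ≈ 6.000
  cycle 0 → 1 → 0: weight = 11, length = 2, mean = 11/2 ≈ 5.500
  cycle 1 → 0 → 1: weight = 11, length = 2, mean = 11/2 ≈ 5.500
Minimum mean = 3.000, attained e.g. along the cycle 0 → 0 with weight 3 and length 1. So λ(A) = 3/1 = 3.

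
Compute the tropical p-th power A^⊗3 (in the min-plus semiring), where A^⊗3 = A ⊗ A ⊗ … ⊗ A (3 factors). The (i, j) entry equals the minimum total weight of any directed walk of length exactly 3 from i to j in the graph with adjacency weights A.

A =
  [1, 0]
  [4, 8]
A^⊗3 =
  [3, 2]
  [6, 5]

Each entry (A^⊗3)_ij equals the minimum over all length-3 walks i = v_0 → v_1 → … → v_3 = j of Σ_t A[v_t][v_{t+1}]. For example, for (i, j) = (0, 1) we minimise over 4 possible intermediate vertex sequences; the minimum is 2, attained along the walk 0 → 0 → 0 → 1.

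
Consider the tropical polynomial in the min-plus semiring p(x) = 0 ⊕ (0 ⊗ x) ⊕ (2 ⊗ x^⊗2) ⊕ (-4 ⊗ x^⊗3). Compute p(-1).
p(-1) = -7

A tropical monomial a ⊗ x^⊗i evaluates to a + i · x. Evaluating each term at x = -1:
  Term 0 contributes 0 + 0 · -1 = 0
  Term 1 contributes 0 + 1 · -1 = -1
  Term 2 contributes 2 + 2 · -1 = 0
  Term 3 contributes -4 + 3 · -1 = -7
p(-1) = ⊕ of these = min[0, -1, 0, -7] = -7.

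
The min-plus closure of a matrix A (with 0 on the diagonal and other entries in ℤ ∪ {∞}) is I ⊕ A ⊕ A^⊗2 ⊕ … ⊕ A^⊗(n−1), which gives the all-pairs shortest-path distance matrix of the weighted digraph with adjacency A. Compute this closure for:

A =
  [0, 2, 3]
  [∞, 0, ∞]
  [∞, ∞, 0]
Closure =
  [0, 2, 3]
  [∞, 0, ∞]
  [∞, ∞, 0]

This is the Floyd-Warshall all-pairs shortest-path computation. For each intermediate vertex k = 0, 1, …, 2, update dist[i][j] ← min(dist[i][j], dist[i][k] + dist[k][j]). The final matrix gives, for each (i, j), the minimum total weight of any directed path from i to j (possibly empty when i = j).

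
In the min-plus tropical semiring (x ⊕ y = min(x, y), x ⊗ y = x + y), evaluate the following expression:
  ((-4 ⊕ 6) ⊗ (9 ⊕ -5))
((-4 ⊕ 6) ⊗ (9 ⊕ -5)) = -9

Expand innermost to outermost. Recall ⊕ takes the minimum of its arguments and ⊗ takes their sum. Working out the expression ((-4 ⊕ 6) ⊗ (9 ⊕ -5)) gives -9.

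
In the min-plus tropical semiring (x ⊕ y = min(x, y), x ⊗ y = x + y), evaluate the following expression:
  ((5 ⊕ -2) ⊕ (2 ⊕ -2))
((5 ⊕ -2) ⊕ (2 ⊕ -2)) = -2

Expand innermost to outermost. Recall ⊕ takes the minimum of its arguments and ⊗ takes their sum. Working out the expression ((5 ⊕ -2) ⊕ (2 ⊕ -2)) gives -2.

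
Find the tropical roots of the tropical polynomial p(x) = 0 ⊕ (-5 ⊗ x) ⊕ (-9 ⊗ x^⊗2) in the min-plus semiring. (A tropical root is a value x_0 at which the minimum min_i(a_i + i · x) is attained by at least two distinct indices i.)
Roots: {4, 5}

Each tropical root is a break point of the lower envelope of the lines y = a_i + i · x (there are 3 lines, with slopes 0, 1, ..., 2). Only the lines that attain the minimum somewhere contribute to roots; other lines are dominated. Here the surviving (envelope) indices are i = 2, i = 1, i = 0.
Intersections between consecutive envelope lines give the roots: for adjacent envelope indices i < j the intersection is x = (a_i − a_j) / (j − i). Reading off the sorted break points: {4, 5}.
Verification: at each break x_0, at least two indices attain the minimum of min_i(a_i + i · x_0).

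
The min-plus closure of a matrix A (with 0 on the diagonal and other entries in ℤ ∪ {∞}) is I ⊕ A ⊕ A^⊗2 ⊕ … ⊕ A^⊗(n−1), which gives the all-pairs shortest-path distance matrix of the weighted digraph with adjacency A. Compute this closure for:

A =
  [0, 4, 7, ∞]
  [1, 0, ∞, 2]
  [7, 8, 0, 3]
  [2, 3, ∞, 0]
Closure =
  [0, 4, 7, 6]
  [1, 0, 8, 2]
  [5, 6, 0, 3]
  [2, 3, 9, 0]

This is the Floyd-Warshall all-pairs shortest-path computation. For each intermediate vertex k = 0, 1, …, 3, update dist[i][j] ← min(dist[i][j], dist[i][k] + dist[k][j]). The final matrix gives, for each (i, j), the minimum total weight of any directed path from i to j (possibly empty when i = j).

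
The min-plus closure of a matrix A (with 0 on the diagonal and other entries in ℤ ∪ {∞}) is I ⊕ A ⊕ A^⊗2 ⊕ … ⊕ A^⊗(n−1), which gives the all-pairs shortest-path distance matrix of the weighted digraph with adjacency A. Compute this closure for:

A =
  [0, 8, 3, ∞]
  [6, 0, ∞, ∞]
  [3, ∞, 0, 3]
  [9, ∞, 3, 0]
Closure =
  [0, 8, 3, 6]
  [6, 0, 9, 12]
  [3, 11, 0, 3]
  [6, 14, 3, 0]

This is the Floyd-Warshall all-pairs shortest-path computation. For each intermediate vertex k = 0, 1, …, 3, update dist[i][j] ← min(dist[i][j], dist[i][k] + dist[k][j]). The final matrix gives, for each (i, j), the minimum total weight of any directed path from i to j (possibly empty when i = j).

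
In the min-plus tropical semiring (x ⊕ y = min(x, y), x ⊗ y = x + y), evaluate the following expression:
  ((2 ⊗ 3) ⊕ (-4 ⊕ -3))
((2 ⊗ 3) ⊕ (-4 ⊕ -3)) = -4

Expand innermost to outermost. Recall ⊕ takes the minimum of its arguments and ⊗ takes their sum. Working out the expression ((2 ⊗ 3) ⊕ (-4 ⊕ -3)) gives -4.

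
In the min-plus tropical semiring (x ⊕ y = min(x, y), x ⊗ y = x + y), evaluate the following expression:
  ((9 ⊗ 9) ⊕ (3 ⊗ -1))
((9 ⊗ 9) ⊕ (3 ⊗ -1)) = 2

Expand innermost to outermost. Recall ⊕ takes the minimum of its arguments and ⊗ takes their sum. Working out the expression ((9 ⊗ 9) ⊕ (3 ⊗ -1)) gives 2.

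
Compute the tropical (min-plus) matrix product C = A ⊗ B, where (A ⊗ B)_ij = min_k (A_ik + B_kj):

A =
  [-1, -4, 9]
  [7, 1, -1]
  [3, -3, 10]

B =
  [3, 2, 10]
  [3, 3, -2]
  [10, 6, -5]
A ⊗ B =
  [-1, -1, -6]
  [4, 4, -6]
  [0, 0, -5]

Apply the min-plus product entry-by-entry:
  C[0][0] = min over k of (A[0][0] + B[0][0] = -1 + 3 = 2, A[0][1] + B[1][0] = -4 + 3 = -1, A[0][2] + B[2][0] = 9 + 10 = 19) = -1 (attained at k = 1)
  C[0][1] = min over k of (A[0][0] + B[0][1] = -1 + 2 = 1, A[0][1] + B[1][1] = -4 + 3 = -1, A[0][2] + B[2][1] = 9 + 6 = 15) = -1 (attained at k = 1)
  C[0][2] = min over k of (A[0][0] + B[0][2] = -1 + 10 = 9, A[0][1] + B[1][2] = -4 + -2 = -6, A[0][2] + B[2][2] = 9 + -5 = 4) = -6 (attained at k = 1)
  C[1][0] = min over k of (A[1][0] + B[0][0] = 7 + 3 = 10, A[1][1] + B[1][0] = 1 + 3 = 4, A[1][2] + B[2][0] = -1 + 10 = 9) = 4 (attained at k = 1)
  C[1][1] = min over k of (A[1][0] + B[0][1] = 7 + 2 = 9, A[1][1] + B[1][1] = 1 + 3 = 4, A[1][2] + B[2][1] = -1 + 6 = 5) = 4 (attained at k = 1)
  C[1][2] = min over k of (A[1][0] + B[0][2] = 7 + 10 = 17, A[1][1] + B[1][2] = 1 + -2 = -1, A[1][2] + B[2][2] = -1 + -5 = -6) = -6 (attained at k = 2)
  C[2][0] = min over k of (A[2][0] + B[0][0] = 3 + 3 = 6, A[2][1] + B[1][0] = -3 + 3 = 0, A[2][2] + B[2][0] = 10 + 10 = 20) = 0 (attained at k = 1)
  C[2][1] = min over k of (A[2][0] + B[0][1] = 3 + 2 = 5, A[2][1] + B[1][1] = -3 + 3 = 0, A[2][2] + B[2][1] = 10 + 6 = 16) = 0 (attained at k = 1)
  C[2][2] = min over k of (A[2][0] + B[0][2] = 3 + 10 = 13, A[2][1] + B[1][2] = -3 + -2 = -5, A[2][2] + B[2][2] = 10 + -5 = 5) = -5 (attained at k = 1)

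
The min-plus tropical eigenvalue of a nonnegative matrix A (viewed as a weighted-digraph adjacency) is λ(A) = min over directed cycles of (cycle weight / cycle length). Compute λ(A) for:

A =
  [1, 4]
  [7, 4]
λ(A) = 1

Enumerate directed cycles and compute their means (weight / length). Sample:
  cycle 0 → 0: weight = 1, length = 1, mean = 1/1 ≈ 1.000
  cycle 1 → 1: weight = 4, length = 1, mean = 4/1 ≈ 4.000
  cycle 0 → 1 → 0: weight = 11, length = 2, mean = 11/2 ≈ 5.500
  cycle 1 → 0 → 1: weight = 11, length = 2, mean = 11/2 ≈ 5.500
Minimum mean = 1.000, attained e.g. along the cycle 0 → 0 with weight 1 and length 1. So λ(A) = 1/1 = 1.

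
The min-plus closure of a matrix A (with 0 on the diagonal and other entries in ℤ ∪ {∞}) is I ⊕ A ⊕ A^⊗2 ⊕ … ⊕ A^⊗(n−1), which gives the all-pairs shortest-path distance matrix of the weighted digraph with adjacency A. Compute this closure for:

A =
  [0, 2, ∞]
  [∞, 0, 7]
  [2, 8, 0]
Closure =
  [0, 2, 9]
  [9, 0, 7]
  [2, 4, 0]

This is the Floyd-Warshall all-pairs shortest-path computation. For each intermediate vertex k = 0, 1, …, 2, update dist[i][j] ← min(dist[i][j], dist[i][k] + dist[k][j]). The final matrix gives, for each (i, j), the minimum total weight of any directed path from i to j (possibly empty when i = j).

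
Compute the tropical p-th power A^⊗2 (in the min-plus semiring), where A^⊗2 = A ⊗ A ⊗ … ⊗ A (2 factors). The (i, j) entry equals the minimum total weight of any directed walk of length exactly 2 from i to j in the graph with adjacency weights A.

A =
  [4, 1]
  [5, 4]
A^⊗2 =
  [6, 5]
  [9, 6]

Each entry (A^⊗2)_ij equals the minimum over all length-2 walks i = v_0 → v_1 → … → v_2 = j of Σ_t A[v_t][v_{t+1}]. For example, for (i, j) = (0, 1) we minimise over 2 possible intermediate vertex sequences; the minimum is 5, attained along the walk 0 → 0 → 1.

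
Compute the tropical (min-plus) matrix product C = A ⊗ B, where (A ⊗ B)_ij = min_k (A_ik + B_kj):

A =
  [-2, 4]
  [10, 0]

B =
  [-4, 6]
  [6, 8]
A ⊗ B =
  [-6, 4]
  [6, 8]

Apply the min-plus product entry-by-entry:
  C[0][0] = min over k of (A[0][0] + B[0][0] = -2 + -4 = -6, A[0][1] + B[1][0] = 4 + 6 = 10) = -6 (attained at k = 0)
  C[0][1] = min over k of (A[0][0] + B[0][1] = -2 + 6 = 4, A[0][1] + B[1][1] = 4 + 8 = 12) = 4 (attained at k = 0)
  C[1][0] = min over k of (A[1][0] + B[0][0] = 10 + -4 = 6, A[1][1] + B[1][0] = 0 + 6 = 6) = 6 (attained at k = 0)
  C[1][1] = min over k of (A[1][0] + B[0][1] = 10 + 6 = 16, A[1][1] + B[1][1] = 0 + 8 = 8) = 8 (attained at k = 1)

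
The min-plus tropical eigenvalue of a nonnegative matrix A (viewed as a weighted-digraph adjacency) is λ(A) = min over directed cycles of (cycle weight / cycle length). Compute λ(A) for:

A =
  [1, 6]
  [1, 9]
λ(A) = 1

Enumerate directed cycles and compute their means (weight / length). Sample:
  cycle 0 → 0: weight = 1, length = 1, mean = 1/1 ≈ 1.000
  cycle 1 → 1: weight = 9, length = 1, mean = 9/1 ≈ 9.000
  cycle 0 → 1 → 0: weight = 7, length = 2, mean = 7/2 ≈ 3.500
  cycle 1 → 0 → 1: weight = 7, length = 2, mean = 7/2 ≈ 3.500
Minimum mean = 1.000, attained e.g. along the cycle 0 → 0 with weight 1 and length 1. So λ(A) = 1/1 = 1.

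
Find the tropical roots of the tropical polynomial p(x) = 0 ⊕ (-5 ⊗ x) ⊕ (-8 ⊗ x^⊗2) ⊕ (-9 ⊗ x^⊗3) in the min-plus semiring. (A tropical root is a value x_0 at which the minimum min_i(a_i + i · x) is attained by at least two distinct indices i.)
Roots: {1, 3, 5}

Each tropical root is a break point of the lower envelope of the lines y = a_i + i · x (there are 4 lines, with slopes 0, 1, ..., 3). Only the lines that attain the minimum somewhere contribute to roots; other lines are dominated. Here the surviving (envelope) indices are i = 3, i = 2, i = 1, i = 0.
Intersections between consecutive envelope lines give the roots: for adjacent envelope indices i < j the intersection is x = (a_i − a_j) / (j − i). Reading off the sorted break points: {1, 3, 5}.
Verification: at each break x_0, at least two indices attain the minimum of min_i(a_i + i · x_0).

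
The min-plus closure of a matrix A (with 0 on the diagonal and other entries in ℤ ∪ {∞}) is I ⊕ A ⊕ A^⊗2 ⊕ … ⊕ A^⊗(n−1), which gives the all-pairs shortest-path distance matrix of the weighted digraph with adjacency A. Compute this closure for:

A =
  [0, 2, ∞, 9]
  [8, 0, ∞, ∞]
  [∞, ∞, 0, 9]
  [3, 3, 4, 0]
Closure =
  [0, 2, 13, 9]
  [8, 0, 21, 17]
  [12, 12, 0, 9]
  [3, 3, 4, 0]

This is the Floyd-Warshall all-pairs shortest-path computation. For each intermediate vertex k = 0, 1, …, 3, update dist[i][j] ← min(dist[i][j], dist[i][k] + dist[k][j]). The final matrix gives, for each (i, j), the minimum total weight of any directed path from i to j (possibly empty when i = j).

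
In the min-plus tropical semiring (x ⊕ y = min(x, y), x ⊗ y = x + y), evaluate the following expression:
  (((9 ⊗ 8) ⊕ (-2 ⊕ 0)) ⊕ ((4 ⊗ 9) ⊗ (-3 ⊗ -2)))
(((9 ⊗ 8) ⊕ (-2 ⊕ 0)) ⊕ ((4 ⊗ 9) ⊗ (-3 ⊗ -2))) = -2

Expand innermost to outermost. Recall ⊕ takes the minimum of its arguments and ⊗ takes their sum. Working out the expression (((9 ⊗ 8) ⊕ (-2 ⊕ 0)) ⊕ ((4 ⊗ 9) ⊗ (-3 ⊗ -2))) gives -2.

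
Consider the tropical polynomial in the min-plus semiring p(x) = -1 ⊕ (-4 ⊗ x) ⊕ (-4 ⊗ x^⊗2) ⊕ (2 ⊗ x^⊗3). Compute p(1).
p(1) = -3

A tropical monomial a ⊗ x^⊗i evaluates to a + i · x. Evaluating each term at x = 1:
  Term 0 contributes -1 + 0 · 1 = -1
  Term 1 contributes -4 + 1 · 1 = -3
  Term 2 contributes -4 + 2 · 1 = -2
  Term 3 contributes 2 + 3 · 1 = 5
p(1) = ⊕ of these = min[-1, -3, -2, 5] = -3.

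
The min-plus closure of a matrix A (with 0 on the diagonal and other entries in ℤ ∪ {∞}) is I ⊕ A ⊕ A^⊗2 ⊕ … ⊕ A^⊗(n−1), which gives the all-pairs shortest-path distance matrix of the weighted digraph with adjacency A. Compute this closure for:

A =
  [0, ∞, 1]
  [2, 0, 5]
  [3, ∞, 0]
Closure =
  [0, ∞, 1]
  [2, 0, 3]
  [3, ∞, 0]

This is the Floyd-Warshall all-pairs shortest-path computation. For each intermediate vertex k = 0, 1, …, 2, update dist[i][j] ← min(dist[i][j], dist[i][k] + dist[k][j]). The final matrix gives, for each (i, j), the minimum total weight of any directed path from i to j (possibly empty when i = j).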